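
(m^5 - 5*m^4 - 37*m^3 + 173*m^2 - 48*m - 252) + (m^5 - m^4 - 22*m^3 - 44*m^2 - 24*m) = 2*m^5 - 6*m^4 - 59*m^3 + 129*m^2 - 72*m - 252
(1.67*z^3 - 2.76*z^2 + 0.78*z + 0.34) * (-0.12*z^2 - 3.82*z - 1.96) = -0.2004*z^5 - 6.0482*z^4 + 7.1764*z^3 + 2.3892*z^2 - 2.8276*z - 0.6664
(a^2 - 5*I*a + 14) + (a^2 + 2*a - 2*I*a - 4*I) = 2*a^2 + 2*a - 7*I*a + 14 - 4*I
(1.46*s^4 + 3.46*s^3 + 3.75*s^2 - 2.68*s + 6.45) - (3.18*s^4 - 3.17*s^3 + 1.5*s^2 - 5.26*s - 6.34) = -1.72*s^4 + 6.63*s^3 + 2.25*s^2 + 2.58*s + 12.79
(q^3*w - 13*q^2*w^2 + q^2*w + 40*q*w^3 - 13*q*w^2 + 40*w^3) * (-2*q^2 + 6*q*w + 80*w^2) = -2*q^5*w + 32*q^4*w^2 - 2*q^4*w - 78*q^3*w^3 + 32*q^3*w^2 - 800*q^2*w^4 - 78*q^2*w^3 + 3200*q*w^5 - 800*q*w^4 + 3200*w^5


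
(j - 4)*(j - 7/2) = j^2 - 15*j/2 + 14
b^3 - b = b*(b - 1)*(b + 1)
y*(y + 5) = y^2 + 5*y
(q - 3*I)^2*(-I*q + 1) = -I*q^3 - 5*q^2 + 3*I*q - 9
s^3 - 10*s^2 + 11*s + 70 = (s - 7)*(s - 5)*(s + 2)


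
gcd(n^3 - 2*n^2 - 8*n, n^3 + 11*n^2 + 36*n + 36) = n + 2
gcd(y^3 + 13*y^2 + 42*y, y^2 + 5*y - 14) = y + 7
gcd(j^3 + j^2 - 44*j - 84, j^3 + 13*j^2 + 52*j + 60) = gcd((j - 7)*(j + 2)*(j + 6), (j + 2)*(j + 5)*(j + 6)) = j^2 + 8*j + 12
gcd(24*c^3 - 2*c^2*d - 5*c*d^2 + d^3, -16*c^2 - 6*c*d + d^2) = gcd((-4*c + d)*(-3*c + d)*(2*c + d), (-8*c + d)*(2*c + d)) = 2*c + d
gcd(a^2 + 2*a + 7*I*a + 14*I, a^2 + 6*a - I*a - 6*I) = 1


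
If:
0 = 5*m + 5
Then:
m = -1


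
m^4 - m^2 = m^2*(m - 1)*(m + 1)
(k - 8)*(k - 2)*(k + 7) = k^3 - 3*k^2 - 54*k + 112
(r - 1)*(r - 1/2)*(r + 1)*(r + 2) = r^4 + 3*r^3/2 - 2*r^2 - 3*r/2 + 1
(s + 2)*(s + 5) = s^2 + 7*s + 10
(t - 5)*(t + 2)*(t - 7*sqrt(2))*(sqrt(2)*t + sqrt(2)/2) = sqrt(2)*t^4 - 14*t^3 - 5*sqrt(2)*t^3/2 - 23*sqrt(2)*t^2/2 + 35*t^2 - 5*sqrt(2)*t + 161*t + 70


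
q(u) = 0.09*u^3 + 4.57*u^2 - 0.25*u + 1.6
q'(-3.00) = -25.24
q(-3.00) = 41.05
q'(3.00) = 29.60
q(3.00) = 44.41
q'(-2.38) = -20.47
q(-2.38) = 26.87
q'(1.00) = 9.16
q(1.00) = 6.01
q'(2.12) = 20.34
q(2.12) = 22.47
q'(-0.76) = -7.04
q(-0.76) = 4.39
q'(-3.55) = -29.29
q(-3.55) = 56.05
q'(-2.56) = -21.88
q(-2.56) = 30.68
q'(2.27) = 21.89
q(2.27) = 25.63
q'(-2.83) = -23.95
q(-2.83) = 36.87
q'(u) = 0.27*u^2 + 9.14*u - 0.25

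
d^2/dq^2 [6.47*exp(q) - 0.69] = 6.47*exp(q)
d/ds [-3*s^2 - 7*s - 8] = -6*s - 7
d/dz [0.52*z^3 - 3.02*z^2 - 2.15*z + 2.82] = 1.56*z^2 - 6.04*z - 2.15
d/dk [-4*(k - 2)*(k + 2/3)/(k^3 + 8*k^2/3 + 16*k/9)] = 12*(9*k^3 - 36*k^2 - 36*k - 16)/(k^2*(27*k^3 + 108*k^2 + 144*k + 64))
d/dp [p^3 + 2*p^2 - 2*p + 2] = 3*p^2 + 4*p - 2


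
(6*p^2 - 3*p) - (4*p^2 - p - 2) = 2*p^2 - 2*p + 2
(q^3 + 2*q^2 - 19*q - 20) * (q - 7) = q^4 - 5*q^3 - 33*q^2 + 113*q + 140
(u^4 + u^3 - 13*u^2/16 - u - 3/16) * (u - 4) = u^5 - 3*u^4 - 77*u^3/16 + 9*u^2/4 + 61*u/16 + 3/4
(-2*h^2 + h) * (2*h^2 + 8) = -4*h^4 + 2*h^3 - 16*h^2 + 8*h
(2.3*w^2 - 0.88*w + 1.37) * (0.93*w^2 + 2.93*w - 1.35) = 2.139*w^4 + 5.9206*w^3 - 4.4093*w^2 + 5.2021*w - 1.8495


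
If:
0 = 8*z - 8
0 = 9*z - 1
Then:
No Solution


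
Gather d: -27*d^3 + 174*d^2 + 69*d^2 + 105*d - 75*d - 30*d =-27*d^3 + 243*d^2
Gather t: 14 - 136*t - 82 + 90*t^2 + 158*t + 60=90*t^2 + 22*t - 8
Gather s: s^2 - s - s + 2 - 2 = s^2 - 2*s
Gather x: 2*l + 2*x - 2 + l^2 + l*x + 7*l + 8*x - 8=l^2 + 9*l + x*(l + 10) - 10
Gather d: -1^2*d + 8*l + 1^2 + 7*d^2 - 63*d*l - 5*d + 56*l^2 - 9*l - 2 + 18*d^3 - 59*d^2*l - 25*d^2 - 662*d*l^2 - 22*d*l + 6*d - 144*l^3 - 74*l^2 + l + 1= 18*d^3 + d^2*(-59*l - 18) + d*(-662*l^2 - 85*l) - 144*l^3 - 18*l^2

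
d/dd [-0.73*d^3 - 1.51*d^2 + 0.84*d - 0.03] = -2.19*d^2 - 3.02*d + 0.84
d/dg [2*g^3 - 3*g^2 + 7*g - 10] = 6*g^2 - 6*g + 7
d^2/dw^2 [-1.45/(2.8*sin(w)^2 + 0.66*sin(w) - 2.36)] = (45.472*sin(w)^4 + 8.0388*sin(w)^3 - 29.24998*sin(w)^2 - 13.81908*sin(w) - 20.42644)/(2.8*sin(w)^2 + 0.66*sin(w) - 2.36)^3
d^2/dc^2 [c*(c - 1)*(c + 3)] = 6*c + 4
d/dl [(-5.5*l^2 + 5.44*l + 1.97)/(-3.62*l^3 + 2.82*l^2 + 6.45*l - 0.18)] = (-19.91*l^4 + 39.3856*l^3 - 29.4216*l^2 - 9.1308*l - 13.6857)/(13.1044*l^6 - 20.4168*l^5 - 38.7456*l^4 + 37.6812*l^3 + 40.5873*l^2 - 2.322*l + 0.0324)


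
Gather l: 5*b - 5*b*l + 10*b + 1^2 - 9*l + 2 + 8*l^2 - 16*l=15*b + 8*l^2 + l*(-5*b - 25) + 3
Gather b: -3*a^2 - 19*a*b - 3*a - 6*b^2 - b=-3*a^2 - 3*a - 6*b^2 + b*(-19*a - 1)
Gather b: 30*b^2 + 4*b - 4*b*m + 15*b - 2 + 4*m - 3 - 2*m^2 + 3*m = 30*b^2 + b*(19 - 4*m) - 2*m^2 + 7*m - 5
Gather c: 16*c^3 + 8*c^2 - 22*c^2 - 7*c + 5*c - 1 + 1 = 16*c^3 - 14*c^2 - 2*c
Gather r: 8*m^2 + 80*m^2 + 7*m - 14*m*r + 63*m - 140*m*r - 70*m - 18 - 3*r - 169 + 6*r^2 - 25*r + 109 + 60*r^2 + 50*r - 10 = 88*m^2 + 66*r^2 + r*(22 - 154*m) - 88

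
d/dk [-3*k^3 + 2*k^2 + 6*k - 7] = -9*k^2 + 4*k + 6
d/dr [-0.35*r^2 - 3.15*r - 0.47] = -0.7*r - 3.15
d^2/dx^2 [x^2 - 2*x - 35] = 2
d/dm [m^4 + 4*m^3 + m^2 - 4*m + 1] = 4*m^3 + 12*m^2 + 2*m - 4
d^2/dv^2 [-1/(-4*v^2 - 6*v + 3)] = 8*(-4*v^2 - 6*v + (4*v + 3)^2 + 3)/(4*v^2 + 6*v - 3)^3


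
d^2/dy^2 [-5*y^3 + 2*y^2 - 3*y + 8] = 4 - 30*y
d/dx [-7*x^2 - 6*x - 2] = -14*x - 6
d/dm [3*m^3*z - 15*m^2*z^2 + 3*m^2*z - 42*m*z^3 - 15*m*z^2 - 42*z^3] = 3*z*(3*m^2 - 10*m*z + 2*m - 14*z^2 - 5*z)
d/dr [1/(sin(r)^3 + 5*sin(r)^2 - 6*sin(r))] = (-3*cos(r) - 10/tan(r) + 6*cos(r)/sin(r)^2)/((sin(r) - 1)^2*(sin(r) + 6)^2)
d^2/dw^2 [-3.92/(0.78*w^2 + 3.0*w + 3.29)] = (4.769856*w^2 + 18.3456*w - 3.92*(1.56*w + 3.0)*(3.12*w + 6.0) + 20.119008)/(0.78*w^2 + 3.0*w + 3.29)^3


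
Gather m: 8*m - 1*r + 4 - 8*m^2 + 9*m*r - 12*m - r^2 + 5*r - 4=-8*m^2 + m*(9*r - 4) - r^2 + 4*r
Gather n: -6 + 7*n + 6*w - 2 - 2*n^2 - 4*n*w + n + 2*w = -2*n^2 + n*(8 - 4*w) + 8*w - 8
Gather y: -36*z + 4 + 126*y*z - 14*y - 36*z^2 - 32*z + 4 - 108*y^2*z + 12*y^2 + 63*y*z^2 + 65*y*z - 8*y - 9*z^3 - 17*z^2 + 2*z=y^2*(12 - 108*z) + y*(63*z^2 + 191*z - 22) - 9*z^3 - 53*z^2 - 66*z + 8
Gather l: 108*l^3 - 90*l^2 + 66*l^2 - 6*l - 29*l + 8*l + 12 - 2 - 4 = 108*l^3 - 24*l^2 - 27*l + 6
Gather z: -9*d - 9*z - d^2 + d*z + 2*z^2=-d^2 - 9*d + 2*z^2 + z*(d - 9)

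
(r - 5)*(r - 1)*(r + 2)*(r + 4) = r^4 - 23*r^2 - 18*r + 40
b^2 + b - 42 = (b - 6)*(b + 7)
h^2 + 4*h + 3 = (h + 1)*(h + 3)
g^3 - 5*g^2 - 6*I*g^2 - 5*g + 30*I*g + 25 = (g - 5)*(g - 5*I)*(g - I)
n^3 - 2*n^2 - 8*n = n*(n - 4)*(n + 2)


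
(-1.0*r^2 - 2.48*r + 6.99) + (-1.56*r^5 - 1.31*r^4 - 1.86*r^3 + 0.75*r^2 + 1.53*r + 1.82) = -1.56*r^5 - 1.31*r^4 - 1.86*r^3 - 0.25*r^2 - 0.95*r + 8.81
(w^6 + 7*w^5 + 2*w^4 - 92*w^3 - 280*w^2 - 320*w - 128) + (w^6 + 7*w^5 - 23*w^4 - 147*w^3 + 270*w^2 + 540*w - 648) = 2*w^6 + 14*w^5 - 21*w^4 - 239*w^3 - 10*w^2 + 220*w - 776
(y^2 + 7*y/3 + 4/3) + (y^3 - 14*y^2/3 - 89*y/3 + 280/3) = y^3 - 11*y^2/3 - 82*y/3 + 284/3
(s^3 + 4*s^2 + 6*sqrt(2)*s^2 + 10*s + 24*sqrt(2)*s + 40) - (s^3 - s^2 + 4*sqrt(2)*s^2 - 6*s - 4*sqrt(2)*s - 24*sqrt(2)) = 2*sqrt(2)*s^2 + 5*s^2 + 16*s + 28*sqrt(2)*s + 24*sqrt(2) + 40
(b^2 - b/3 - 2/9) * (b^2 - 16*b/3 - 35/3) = b^4 - 17*b^3/3 - 91*b^2/9 + 137*b/27 + 70/27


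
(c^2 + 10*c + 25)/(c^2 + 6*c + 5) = (c + 5)/(c + 1)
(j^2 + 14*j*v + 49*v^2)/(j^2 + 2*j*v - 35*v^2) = (-j - 7*v)/(-j + 5*v)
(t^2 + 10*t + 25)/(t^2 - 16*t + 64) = (t^2 + 10*t + 25)/(t^2 - 16*t + 64)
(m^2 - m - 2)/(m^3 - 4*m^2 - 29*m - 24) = (m - 2)/(m^2 - 5*m - 24)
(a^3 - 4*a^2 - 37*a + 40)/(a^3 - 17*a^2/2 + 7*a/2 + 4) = 2*(a + 5)/(2*a + 1)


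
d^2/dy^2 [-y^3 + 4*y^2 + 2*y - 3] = 8 - 6*y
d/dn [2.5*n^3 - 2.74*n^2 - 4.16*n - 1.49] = 7.5*n^2 - 5.48*n - 4.16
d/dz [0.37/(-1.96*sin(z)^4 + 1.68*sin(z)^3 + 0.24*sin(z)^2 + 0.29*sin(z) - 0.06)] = (2.9008*sin(z)^3 - 1.8648*sin(z)^2 - 0.1776*sin(z) - 0.1073)*cos(z)/(-1.96*sin(z)^4 + 1.68*sin(z)^3 + 0.24*sin(z)^2 + 0.29*sin(z) - 0.06)^2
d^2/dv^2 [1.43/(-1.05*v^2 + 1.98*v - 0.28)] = (3.15315*v^2 - 5.94594*v - 1.43*(2.1*v - 1.98)*(4.2*v - 3.96) + 0.84084)/(1.05*v^2 - 1.98*v + 0.28)^3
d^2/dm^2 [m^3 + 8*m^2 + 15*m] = 6*m + 16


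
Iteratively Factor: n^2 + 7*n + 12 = (n + 3)*(n + 4)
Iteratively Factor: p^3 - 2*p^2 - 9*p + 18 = (p + 3)*(p^2 - 5*p + 6) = (p - 2)*(p + 3)*(p - 3)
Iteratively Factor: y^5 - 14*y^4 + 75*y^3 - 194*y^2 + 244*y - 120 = (y - 5)*(y^4 - 9*y^3 + 30*y^2 - 44*y + 24) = (y - 5)*(y - 3)*(y^3 - 6*y^2 + 12*y - 8) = (y - 5)*(y - 3)*(y - 2)*(y^2 - 4*y + 4) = (y - 5)*(y - 3)*(y - 2)^2*(y - 2)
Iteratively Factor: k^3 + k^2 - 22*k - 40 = (k - 5)*(k^2 + 6*k + 8) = (k - 5)*(k + 4)*(k + 2)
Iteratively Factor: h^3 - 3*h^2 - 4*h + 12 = (h - 2)*(h^2 - h - 6) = (h - 2)*(h + 2)*(h - 3)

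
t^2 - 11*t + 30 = (t - 6)*(t - 5)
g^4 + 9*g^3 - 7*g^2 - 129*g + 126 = (g - 3)*(g - 1)*(g + 6)*(g + 7)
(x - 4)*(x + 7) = x^2 + 3*x - 28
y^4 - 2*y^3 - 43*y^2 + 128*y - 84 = (y - 6)*(y - 2)*(y - 1)*(y + 7)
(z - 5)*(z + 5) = z^2 - 25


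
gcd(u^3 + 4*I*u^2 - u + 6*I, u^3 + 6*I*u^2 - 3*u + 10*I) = u^2 + I*u + 2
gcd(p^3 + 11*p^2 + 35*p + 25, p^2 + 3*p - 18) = 1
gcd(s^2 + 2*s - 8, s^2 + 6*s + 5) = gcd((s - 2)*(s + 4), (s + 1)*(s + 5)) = 1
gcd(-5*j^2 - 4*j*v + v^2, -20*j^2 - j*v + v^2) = -5*j + v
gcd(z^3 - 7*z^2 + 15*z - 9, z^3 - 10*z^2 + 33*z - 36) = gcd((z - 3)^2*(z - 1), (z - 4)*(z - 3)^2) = z^2 - 6*z + 9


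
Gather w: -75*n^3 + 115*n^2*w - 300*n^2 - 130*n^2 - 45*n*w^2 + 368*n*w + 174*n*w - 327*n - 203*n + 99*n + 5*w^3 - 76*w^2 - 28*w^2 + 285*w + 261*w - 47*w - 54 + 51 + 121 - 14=-75*n^3 - 430*n^2 - 431*n + 5*w^3 + w^2*(-45*n - 104) + w*(115*n^2 + 542*n + 499) + 104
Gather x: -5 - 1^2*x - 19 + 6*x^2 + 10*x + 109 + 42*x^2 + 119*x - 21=48*x^2 + 128*x + 64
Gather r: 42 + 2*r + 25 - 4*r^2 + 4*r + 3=-4*r^2 + 6*r + 70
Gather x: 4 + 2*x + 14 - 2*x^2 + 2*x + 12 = -2*x^2 + 4*x + 30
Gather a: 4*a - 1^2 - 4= 4*a - 5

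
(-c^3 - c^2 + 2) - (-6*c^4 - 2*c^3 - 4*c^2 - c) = 6*c^4 + c^3 + 3*c^2 + c + 2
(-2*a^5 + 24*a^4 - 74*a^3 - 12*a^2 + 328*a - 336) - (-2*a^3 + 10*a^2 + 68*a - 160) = -2*a^5 + 24*a^4 - 72*a^3 - 22*a^2 + 260*a - 176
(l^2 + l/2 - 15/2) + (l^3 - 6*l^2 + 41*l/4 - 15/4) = l^3 - 5*l^2 + 43*l/4 - 45/4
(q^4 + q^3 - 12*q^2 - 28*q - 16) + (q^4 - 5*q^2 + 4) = 2*q^4 + q^3 - 17*q^2 - 28*q - 12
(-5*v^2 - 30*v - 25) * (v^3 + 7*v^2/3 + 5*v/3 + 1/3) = -5*v^5 - 125*v^4/3 - 310*v^3/3 - 110*v^2 - 155*v/3 - 25/3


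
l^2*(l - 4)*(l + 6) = l^4 + 2*l^3 - 24*l^2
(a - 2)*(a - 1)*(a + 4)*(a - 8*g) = a^4 - 8*a^3*g + a^3 - 8*a^2*g - 10*a^2 + 80*a*g + 8*a - 64*g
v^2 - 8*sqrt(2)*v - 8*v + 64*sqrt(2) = (v - 8)*(v - 8*sqrt(2))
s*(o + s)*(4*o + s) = 4*o^2*s + 5*o*s^2 + s^3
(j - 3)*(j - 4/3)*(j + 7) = j^3 + 8*j^2/3 - 79*j/3 + 28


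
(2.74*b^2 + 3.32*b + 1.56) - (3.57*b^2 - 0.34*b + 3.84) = -0.83*b^2 + 3.66*b - 2.28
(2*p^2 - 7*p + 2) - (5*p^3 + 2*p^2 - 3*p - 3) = -5*p^3 - 4*p + 5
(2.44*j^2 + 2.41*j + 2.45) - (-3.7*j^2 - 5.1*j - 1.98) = 6.14*j^2 + 7.51*j + 4.43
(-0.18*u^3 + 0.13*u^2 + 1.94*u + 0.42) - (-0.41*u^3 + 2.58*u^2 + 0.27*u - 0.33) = 0.23*u^3 - 2.45*u^2 + 1.67*u + 0.75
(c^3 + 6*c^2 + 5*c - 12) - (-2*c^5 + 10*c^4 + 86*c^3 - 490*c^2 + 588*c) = 2*c^5 - 10*c^4 - 85*c^3 + 496*c^2 - 583*c - 12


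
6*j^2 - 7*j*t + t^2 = (-6*j + t)*(-j + t)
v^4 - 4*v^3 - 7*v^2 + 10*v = v*(v - 5)*(v - 1)*(v + 2)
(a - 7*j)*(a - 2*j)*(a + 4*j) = a^3 - 5*a^2*j - 22*a*j^2 + 56*j^3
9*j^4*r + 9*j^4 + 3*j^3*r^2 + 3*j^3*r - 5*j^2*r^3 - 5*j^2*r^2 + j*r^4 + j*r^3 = (-3*j + r)^2*(j + r)*(j*r + j)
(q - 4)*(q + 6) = q^2 + 2*q - 24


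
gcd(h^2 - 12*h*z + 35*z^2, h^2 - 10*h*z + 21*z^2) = -h + 7*z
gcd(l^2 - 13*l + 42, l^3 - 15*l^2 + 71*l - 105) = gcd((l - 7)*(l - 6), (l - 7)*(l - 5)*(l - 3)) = l - 7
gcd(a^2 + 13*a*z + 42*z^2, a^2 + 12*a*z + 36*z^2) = a + 6*z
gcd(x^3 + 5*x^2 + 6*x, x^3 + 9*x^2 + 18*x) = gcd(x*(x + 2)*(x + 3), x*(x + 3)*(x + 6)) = x^2 + 3*x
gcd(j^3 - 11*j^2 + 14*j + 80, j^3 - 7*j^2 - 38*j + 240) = j^2 - 13*j + 40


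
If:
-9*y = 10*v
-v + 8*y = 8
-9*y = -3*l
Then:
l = 240/89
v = -72/89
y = 80/89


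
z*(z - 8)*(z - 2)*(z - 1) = z^4 - 11*z^3 + 26*z^2 - 16*z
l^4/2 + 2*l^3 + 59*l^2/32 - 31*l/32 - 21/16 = (l/2 + 1)*(l - 3/4)*(l + 1)*(l + 7/4)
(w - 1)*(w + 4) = w^2 + 3*w - 4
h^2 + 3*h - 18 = (h - 3)*(h + 6)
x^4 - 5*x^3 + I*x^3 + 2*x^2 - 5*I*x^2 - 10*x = x*(x - 5)*(x - I)*(x + 2*I)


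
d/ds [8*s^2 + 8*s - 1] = 16*s + 8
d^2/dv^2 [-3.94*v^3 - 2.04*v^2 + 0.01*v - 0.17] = -23.64*v - 4.08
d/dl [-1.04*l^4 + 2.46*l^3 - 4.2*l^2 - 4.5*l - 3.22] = -4.16*l^3 + 7.38*l^2 - 8.4*l - 4.5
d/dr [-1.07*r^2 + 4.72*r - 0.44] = 4.72 - 2.14*r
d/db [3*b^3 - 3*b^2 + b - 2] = 9*b^2 - 6*b + 1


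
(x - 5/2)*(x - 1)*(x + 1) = x^3 - 5*x^2/2 - x + 5/2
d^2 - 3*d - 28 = (d - 7)*(d + 4)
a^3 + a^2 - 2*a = a*(a - 1)*(a + 2)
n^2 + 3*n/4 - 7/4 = (n - 1)*(n + 7/4)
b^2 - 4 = (b - 2)*(b + 2)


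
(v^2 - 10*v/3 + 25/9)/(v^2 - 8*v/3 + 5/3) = (v - 5/3)/(v - 1)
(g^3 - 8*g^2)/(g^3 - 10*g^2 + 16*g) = g/(g - 2)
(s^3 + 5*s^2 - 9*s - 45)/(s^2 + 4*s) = (s^3 + 5*s^2 - 9*s - 45)/(s*(s + 4))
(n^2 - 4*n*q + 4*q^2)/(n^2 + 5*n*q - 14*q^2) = (n - 2*q)/(n + 7*q)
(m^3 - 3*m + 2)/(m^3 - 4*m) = (m^2 - 2*m + 1)/(m*(m - 2))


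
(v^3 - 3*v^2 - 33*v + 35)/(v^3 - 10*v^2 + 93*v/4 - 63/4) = 4*(v^2 + 4*v - 5)/(4*v^2 - 12*v + 9)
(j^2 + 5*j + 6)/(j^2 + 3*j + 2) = (j + 3)/(j + 1)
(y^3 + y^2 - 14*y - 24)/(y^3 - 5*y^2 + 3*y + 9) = (y^3 + y^2 - 14*y - 24)/(y^3 - 5*y^2 + 3*y + 9)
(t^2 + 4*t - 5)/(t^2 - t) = (t + 5)/t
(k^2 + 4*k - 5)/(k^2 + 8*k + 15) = (k - 1)/(k + 3)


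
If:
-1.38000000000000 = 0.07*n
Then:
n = -19.71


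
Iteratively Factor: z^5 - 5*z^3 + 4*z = (z - 2)*(z^4 + 2*z^3 - z^2 - 2*z) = (z - 2)*(z + 1)*(z^3 + z^2 - 2*z) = (z - 2)*(z + 1)*(z + 2)*(z^2 - z) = (z - 2)*(z - 1)*(z + 1)*(z + 2)*(z)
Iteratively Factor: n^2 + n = (n + 1)*(n)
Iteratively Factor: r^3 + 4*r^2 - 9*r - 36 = (r - 3)*(r^2 + 7*r + 12) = (r - 3)*(r + 3)*(r + 4)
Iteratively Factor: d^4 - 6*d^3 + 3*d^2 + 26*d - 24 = (d - 4)*(d^3 - 2*d^2 - 5*d + 6) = (d - 4)*(d - 1)*(d^2 - d - 6) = (d - 4)*(d - 3)*(d - 1)*(d + 2)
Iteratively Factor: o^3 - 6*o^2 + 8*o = (o - 4)*(o^2 - 2*o) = o*(o - 4)*(o - 2)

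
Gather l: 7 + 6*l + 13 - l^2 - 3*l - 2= -l^2 + 3*l + 18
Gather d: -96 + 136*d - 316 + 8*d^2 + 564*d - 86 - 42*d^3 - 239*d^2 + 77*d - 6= -42*d^3 - 231*d^2 + 777*d - 504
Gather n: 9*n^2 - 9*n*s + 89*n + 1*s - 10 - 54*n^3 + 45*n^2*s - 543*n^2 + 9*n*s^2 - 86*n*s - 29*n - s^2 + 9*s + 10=-54*n^3 + n^2*(45*s - 534) + n*(9*s^2 - 95*s + 60) - s^2 + 10*s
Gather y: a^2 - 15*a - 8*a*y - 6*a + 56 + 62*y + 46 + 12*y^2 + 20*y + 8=a^2 - 21*a + 12*y^2 + y*(82 - 8*a) + 110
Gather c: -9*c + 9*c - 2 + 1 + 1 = 0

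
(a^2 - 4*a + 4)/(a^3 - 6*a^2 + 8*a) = (a - 2)/(a*(a - 4))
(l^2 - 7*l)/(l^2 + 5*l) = (l - 7)/(l + 5)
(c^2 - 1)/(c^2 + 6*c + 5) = (c - 1)/(c + 5)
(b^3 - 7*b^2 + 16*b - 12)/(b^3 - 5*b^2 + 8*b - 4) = (b - 3)/(b - 1)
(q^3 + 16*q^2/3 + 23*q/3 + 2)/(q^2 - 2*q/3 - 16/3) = (3*q^2 + 10*q + 3)/(3*q - 8)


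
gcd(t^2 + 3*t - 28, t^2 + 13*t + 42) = t + 7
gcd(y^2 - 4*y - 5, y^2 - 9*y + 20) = y - 5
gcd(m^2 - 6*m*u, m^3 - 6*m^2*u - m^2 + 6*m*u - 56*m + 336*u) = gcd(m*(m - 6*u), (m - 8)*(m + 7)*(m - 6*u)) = -m + 6*u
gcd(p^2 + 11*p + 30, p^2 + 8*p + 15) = p + 5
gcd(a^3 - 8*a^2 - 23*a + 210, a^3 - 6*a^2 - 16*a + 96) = a - 6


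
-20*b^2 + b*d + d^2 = (-4*b + d)*(5*b + d)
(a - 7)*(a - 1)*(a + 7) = a^3 - a^2 - 49*a + 49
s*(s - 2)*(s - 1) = s^3 - 3*s^2 + 2*s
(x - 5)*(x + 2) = x^2 - 3*x - 10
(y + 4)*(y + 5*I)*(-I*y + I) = -I*y^3 + 5*y^2 - 3*I*y^2 + 15*y + 4*I*y - 20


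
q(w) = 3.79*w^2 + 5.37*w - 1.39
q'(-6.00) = -40.11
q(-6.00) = 102.83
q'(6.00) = 50.85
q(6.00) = 167.27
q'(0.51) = 9.24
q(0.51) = 2.33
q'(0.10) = 6.13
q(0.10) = -0.82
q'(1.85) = 19.39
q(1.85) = 21.52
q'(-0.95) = -1.83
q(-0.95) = -3.07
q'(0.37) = 8.17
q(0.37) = 1.12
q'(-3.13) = -18.36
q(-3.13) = 18.93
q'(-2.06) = -10.24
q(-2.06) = 3.63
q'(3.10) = 28.87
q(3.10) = 51.68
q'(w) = 7.58*w + 5.37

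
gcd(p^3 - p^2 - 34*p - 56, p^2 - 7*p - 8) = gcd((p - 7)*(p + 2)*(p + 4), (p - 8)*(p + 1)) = 1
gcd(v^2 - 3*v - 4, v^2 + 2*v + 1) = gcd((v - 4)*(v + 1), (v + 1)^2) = v + 1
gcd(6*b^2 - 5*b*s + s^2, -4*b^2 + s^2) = -2*b + s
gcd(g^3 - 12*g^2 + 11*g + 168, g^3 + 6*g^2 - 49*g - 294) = g - 7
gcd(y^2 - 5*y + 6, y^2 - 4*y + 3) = y - 3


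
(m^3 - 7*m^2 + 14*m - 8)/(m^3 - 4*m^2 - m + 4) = (m - 2)/(m + 1)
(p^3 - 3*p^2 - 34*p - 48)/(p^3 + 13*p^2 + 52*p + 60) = (p^2 - 5*p - 24)/(p^2 + 11*p + 30)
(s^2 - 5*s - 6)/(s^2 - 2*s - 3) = (s - 6)/(s - 3)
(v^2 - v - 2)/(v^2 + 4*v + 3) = (v - 2)/(v + 3)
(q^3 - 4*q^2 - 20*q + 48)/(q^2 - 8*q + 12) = q + 4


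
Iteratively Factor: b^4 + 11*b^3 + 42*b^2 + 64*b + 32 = (b + 2)*(b^3 + 9*b^2 + 24*b + 16) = (b + 2)*(b + 4)*(b^2 + 5*b + 4) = (b + 1)*(b + 2)*(b + 4)*(b + 4)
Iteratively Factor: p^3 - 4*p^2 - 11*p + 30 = (p - 5)*(p^2 + p - 6) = (p - 5)*(p + 3)*(p - 2)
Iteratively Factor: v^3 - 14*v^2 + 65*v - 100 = (v - 4)*(v^2 - 10*v + 25) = (v - 5)*(v - 4)*(v - 5)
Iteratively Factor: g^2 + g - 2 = (g - 1)*(g + 2)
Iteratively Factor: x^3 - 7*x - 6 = (x + 2)*(x^2 - 2*x - 3) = (x + 1)*(x + 2)*(x - 3)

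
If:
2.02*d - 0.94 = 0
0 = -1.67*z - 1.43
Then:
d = 0.47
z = -0.86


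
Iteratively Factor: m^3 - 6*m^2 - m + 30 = (m - 5)*(m^2 - m - 6) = (m - 5)*(m - 3)*(m + 2)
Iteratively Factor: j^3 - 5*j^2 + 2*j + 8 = (j - 4)*(j^2 - j - 2) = (j - 4)*(j - 2)*(j + 1)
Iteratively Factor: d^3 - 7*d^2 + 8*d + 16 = (d - 4)*(d^2 - 3*d - 4) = (d - 4)*(d + 1)*(d - 4)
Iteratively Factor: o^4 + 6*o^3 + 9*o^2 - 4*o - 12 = (o + 2)*(o^3 + 4*o^2 + o - 6) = (o + 2)*(o + 3)*(o^2 + o - 2) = (o + 2)^2*(o + 3)*(o - 1)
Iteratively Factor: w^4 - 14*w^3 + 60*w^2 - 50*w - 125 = (w - 5)*(w^3 - 9*w^2 + 15*w + 25) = (w - 5)*(w + 1)*(w^2 - 10*w + 25) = (w - 5)^2*(w + 1)*(w - 5)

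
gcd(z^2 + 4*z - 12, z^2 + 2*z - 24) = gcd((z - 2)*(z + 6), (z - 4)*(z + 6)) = z + 6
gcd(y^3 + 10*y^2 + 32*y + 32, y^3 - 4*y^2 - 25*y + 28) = y + 4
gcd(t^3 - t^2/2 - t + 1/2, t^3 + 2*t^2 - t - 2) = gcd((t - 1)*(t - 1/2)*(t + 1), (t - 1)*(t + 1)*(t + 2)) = t^2 - 1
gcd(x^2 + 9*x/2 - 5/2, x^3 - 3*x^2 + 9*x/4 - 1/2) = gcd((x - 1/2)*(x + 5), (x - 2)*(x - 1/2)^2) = x - 1/2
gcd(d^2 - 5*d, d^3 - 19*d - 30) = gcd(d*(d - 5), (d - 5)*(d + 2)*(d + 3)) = d - 5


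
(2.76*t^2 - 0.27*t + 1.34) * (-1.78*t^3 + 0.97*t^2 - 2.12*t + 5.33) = -4.9128*t^5 + 3.1578*t^4 - 8.4983*t^3 + 16.583*t^2 - 4.2799*t + 7.1422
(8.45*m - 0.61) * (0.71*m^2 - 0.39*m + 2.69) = 5.9995*m^3 - 3.7286*m^2 + 22.9684*m - 1.6409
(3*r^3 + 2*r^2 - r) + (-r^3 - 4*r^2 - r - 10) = 2*r^3 - 2*r^2 - 2*r - 10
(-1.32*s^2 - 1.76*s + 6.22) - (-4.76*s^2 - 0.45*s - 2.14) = 3.44*s^2 - 1.31*s + 8.36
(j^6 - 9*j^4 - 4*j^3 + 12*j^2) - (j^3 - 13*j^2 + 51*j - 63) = j^6 - 9*j^4 - 5*j^3 + 25*j^2 - 51*j + 63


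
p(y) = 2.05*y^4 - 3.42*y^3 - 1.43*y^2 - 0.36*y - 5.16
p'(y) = 8.2*y^3 - 10.26*y^2 - 2.86*y - 0.36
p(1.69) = -9.64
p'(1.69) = 5.08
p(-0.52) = -4.73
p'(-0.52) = -2.80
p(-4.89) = 1534.47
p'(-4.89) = -1190.54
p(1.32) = -9.77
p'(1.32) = -3.15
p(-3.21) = 312.04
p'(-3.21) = -368.12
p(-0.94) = -1.64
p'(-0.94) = -13.55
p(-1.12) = 1.48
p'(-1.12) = -21.55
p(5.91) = 1737.73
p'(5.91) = 1317.06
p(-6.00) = 3341.04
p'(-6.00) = -2123.76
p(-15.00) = 115002.24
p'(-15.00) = -29940.96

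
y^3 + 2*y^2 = y^2*(y + 2)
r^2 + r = r*(r + 1)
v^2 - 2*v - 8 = (v - 4)*(v + 2)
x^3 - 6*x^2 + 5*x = x*(x - 5)*(x - 1)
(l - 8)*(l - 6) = l^2 - 14*l + 48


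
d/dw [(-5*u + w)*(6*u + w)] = u + 2*w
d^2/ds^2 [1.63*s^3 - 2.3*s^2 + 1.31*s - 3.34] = 9.78*s - 4.6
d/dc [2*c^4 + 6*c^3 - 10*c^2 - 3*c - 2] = 8*c^3 + 18*c^2 - 20*c - 3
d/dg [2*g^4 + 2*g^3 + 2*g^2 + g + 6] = 8*g^3 + 6*g^2 + 4*g + 1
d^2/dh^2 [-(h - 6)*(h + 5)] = -2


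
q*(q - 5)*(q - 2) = q^3 - 7*q^2 + 10*q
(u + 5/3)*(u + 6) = u^2 + 23*u/3 + 10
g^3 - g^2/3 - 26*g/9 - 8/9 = (g - 2)*(g + 1/3)*(g + 4/3)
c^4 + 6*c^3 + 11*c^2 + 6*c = c*(c + 1)*(c + 2)*(c + 3)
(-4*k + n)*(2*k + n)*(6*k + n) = -48*k^3 - 20*k^2*n + 4*k*n^2 + n^3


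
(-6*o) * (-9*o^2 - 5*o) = 54*o^3 + 30*o^2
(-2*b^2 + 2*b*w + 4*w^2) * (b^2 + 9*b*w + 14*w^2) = -2*b^4 - 16*b^3*w - 6*b^2*w^2 + 64*b*w^3 + 56*w^4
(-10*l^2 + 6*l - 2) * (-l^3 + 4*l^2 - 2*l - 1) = 10*l^5 - 46*l^4 + 46*l^3 - 10*l^2 - 2*l + 2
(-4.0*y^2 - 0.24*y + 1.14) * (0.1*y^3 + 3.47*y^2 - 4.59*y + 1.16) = -0.4*y^5 - 13.904*y^4 + 17.6412*y^3 + 0.4174*y^2 - 5.511*y + 1.3224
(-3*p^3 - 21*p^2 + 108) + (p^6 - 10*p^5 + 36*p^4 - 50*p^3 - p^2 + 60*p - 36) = p^6 - 10*p^5 + 36*p^4 - 53*p^3 - 22*p^2 + 60*p + 72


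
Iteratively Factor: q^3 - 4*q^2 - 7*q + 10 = (q + 2)*(q^2 - 6*q + 5) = (q - 1)*(q + 2)*(q - 5)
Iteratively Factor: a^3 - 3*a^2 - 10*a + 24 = (a - 2)*(a^2 - a - 12) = (a - 4)*(a - 2)*(a + 3)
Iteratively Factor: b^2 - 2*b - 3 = (b - 3)*(b + 1)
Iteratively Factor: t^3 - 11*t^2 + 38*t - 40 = (t - 4)*(t^2 - 7*t + 10) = (t - 4)*(t - 2)*(t - 5)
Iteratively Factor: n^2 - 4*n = (n - 4)*(n)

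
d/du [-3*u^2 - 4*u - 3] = -6*u - 4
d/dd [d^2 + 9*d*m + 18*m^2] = 2*d + 9*m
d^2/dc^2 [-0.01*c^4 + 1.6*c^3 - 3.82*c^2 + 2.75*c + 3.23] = -0.12*c^2 + 9.6*c - 7.64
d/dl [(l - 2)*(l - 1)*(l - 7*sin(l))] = -(l - 2)*(l - 1)*(7*cos(l) - 1) + (l - 2)*(l - 7*sin(l)) + (l - 1)*(l - 7*sin(l))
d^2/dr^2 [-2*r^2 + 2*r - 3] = -4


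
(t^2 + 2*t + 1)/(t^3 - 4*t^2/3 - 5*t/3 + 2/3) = 3*(t + 1)/(3*t^2 - 7*t + 2)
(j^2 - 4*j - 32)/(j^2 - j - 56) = (j + 4)/(j + 7)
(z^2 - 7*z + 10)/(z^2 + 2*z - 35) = (z - 2)/(z + 7)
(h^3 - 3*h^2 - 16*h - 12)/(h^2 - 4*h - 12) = h + 1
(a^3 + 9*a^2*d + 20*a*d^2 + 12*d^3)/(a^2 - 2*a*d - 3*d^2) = (a^2 + 8*a*d + 12*d^2)/(a - 3*d)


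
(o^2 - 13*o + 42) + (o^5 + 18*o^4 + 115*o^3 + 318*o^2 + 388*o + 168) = o^5 + 18*o^4 + 115*o^3 + 319*o^2 + 375*o + 210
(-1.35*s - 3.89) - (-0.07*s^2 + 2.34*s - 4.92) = 0.07*s^2 - 3.69*s + 1.03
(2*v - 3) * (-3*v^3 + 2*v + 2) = -6*v^4 + 9*v^3 + 4*v^2 - 2*v - 6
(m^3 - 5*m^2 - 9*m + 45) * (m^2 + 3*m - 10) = m^5 - 2*m^4 - 34*m^3 + 68*m^2 + 225*m - 450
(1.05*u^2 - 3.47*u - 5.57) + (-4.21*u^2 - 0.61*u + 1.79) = -3.16*u^2 - 4.08*u - 3.78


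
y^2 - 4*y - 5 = (y - 5)*(y + 1)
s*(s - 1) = s^2 - s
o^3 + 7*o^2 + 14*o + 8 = (o + 1)*(o + 2)*(o + 4)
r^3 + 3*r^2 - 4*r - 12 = (r - 2)*(r + 2)*(r + 3)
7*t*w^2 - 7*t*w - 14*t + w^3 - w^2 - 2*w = (7*t + w)*(w - 2)*(w + 1)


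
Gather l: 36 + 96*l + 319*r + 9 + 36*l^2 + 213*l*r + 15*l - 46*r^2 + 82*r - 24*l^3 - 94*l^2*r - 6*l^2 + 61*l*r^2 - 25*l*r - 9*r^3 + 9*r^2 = -24*l^3 + l^2*(30 - 94*r) + l*(61*r^2 + 188*r + 111) - 9*r^3 - 37*r^2 + 401*r + 45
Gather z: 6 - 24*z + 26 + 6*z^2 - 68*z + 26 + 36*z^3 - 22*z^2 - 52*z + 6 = 36*z^3 - 16*z^2 - 144*z + 64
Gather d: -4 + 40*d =40*d - 4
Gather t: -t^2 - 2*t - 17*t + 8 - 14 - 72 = -t^2 - 19*t - 78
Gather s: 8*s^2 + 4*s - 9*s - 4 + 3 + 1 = 8*s^2 - 5*s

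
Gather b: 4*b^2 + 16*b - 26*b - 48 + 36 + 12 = 4*b^2 - 10*b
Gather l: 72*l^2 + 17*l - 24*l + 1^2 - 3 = 72*l^2 - 7*l - 2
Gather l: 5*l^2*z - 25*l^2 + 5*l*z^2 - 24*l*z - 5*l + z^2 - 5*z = l^2*(5*z - 25) + l*(5*z^2 - 24*z - 5) + z^2 - 5*z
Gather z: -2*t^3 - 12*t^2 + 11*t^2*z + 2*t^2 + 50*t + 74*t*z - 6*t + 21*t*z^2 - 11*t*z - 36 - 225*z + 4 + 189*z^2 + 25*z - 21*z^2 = -2*t^3 - 10*t^2 + 44*t + z^2*(21*t + 168) + z*(11*t^2 + 63*t - 200) - 32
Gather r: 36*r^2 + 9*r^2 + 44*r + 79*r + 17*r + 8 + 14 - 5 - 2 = 45*r^2 + 140*r + 15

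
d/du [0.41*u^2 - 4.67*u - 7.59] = 0.82*u - 4.67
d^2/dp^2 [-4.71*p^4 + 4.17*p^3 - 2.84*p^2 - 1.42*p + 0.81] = -56.52*p^2 + 25.02*p - 5.68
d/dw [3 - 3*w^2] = -6*w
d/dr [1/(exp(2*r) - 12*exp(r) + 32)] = 2*(6 - exp(r))*exp(r)/(exp(2*r) - 12*exp(r) + 32)^2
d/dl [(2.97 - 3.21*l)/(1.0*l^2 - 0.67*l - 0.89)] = (3.21*l^2 - 5.94*l + 4.8468)/(1.0*l^4 - 1.34*l^3 - 1.3311*l^2 + 1.1926*l + 0.7921)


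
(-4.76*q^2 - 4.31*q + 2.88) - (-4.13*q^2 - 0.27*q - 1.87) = -0.63*q^2 - 4.04*q + 4.75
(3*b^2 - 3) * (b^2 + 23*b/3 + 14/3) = 3*b^4 + 23*b^3 + 11*b^2 - 23*b - 14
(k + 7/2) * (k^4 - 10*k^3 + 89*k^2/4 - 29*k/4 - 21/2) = k^5 - 13*k^4/2 - 51*k^3/4 + 565*k^2/8 - 287*k/8 - 147/4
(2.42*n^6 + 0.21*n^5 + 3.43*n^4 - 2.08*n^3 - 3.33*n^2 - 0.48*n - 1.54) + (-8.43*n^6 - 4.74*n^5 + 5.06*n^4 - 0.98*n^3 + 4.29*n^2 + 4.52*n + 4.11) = -6.01*n^6 - 4.53*n^5 + 8.49*n^4 - 3.06*n^3 + 0.96*n^2 + 4.04*n + 2.57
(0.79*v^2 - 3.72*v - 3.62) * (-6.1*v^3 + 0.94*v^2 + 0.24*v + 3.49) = -4.819*v^5 + 23.4346*v^4 + 18.7748*v^3 - 1.5385*v^2 - 13.8516*v - 12.6338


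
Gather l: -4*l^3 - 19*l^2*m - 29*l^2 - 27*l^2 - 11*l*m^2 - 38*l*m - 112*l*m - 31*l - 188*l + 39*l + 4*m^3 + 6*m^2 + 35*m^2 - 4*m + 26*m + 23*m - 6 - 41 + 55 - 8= -4*l^3 + l^2*(-19*m - 56) + l*(-11*m^2 - 150*m - 180) + 4*m^3 + 41*m^2 + 45*m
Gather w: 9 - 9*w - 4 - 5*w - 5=-14*w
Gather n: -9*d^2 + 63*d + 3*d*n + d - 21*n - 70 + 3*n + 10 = -9*d^2 + 64*d + n*(3*d - 18) - 60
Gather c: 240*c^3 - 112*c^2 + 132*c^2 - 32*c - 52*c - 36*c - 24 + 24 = 240*c^3 + 20*c^2 - 120*c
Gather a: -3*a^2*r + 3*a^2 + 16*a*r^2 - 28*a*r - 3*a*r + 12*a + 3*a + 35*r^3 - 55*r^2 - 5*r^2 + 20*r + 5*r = a^2*(3 - 3*r) + a*(16*r^2 - 31*r + 15) + 35*r^3 - 60*r^2 + 25*r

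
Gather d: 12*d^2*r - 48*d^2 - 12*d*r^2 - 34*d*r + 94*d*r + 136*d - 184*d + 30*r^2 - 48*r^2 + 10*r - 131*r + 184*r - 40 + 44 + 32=d^2*(12*r - 48) + d*(-12*r^2 + 60*r - 48) - 18*r^2 + 63*r + 36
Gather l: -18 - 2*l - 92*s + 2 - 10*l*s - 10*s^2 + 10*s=l*(-10*s - 2) - 10*s^2 - 82*s - 16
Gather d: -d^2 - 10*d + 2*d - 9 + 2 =-d^2 - 8*d - 7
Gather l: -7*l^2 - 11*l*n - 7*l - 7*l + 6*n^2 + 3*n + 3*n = -7*l^2 + l*(-11*n - 14) + 6*n^2 + 6*n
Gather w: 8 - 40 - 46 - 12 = -90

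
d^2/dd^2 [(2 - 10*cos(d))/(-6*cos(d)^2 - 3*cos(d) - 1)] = 2*(-405*(1 - cos(2*d))^2*cos(d) + 117*(1 - cos(2*d))^2/2 + 479*cos(d)/2 + 126*cos(2*d) - 423*cos(3*d)/2 + 90*cos(5*d) - 144)/(3*cos(d) + 3*cos(2*d) + 4)^3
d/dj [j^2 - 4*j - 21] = 2*j - 4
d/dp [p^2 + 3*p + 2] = 2*p + 3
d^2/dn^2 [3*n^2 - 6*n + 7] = 6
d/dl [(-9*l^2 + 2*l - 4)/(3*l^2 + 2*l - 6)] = 4*(-6*l^2 + 33*l - 1)/(9*l^4 + 12*l^3 - 32*l^2 - 24*l + 36)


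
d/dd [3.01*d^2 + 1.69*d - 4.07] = 6.02*d + 1.69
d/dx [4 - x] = -1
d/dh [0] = 0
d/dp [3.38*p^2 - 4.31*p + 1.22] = 6.76*p - 4.31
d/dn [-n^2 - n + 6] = -2*n - 1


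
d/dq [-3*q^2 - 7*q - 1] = -6*q - 7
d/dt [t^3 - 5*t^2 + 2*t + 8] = 3*t^2 - 10*t + 2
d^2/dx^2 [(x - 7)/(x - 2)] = -10/(x - 2)^3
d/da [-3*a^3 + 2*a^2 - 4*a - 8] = -9*a^2 + 4*a - 4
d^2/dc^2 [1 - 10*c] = 0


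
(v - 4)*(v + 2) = v^2 - 2*v - 8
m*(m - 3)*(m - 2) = m^3 - 5*m^2 + 6*m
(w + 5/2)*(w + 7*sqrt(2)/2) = w^2 + 5*w/2 + 7*sqrt(2)*w/2 + 35*sqrt(2)/4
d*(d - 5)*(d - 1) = d^3 - 6*d^2 + 5*d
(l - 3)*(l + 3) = l^2 - 9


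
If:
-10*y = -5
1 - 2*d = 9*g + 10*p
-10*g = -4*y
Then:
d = -5*p - 2/5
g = 1/5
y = 1/2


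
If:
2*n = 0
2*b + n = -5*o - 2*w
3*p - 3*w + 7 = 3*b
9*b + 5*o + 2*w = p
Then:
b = w/6 - 7/18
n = 0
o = 7/45 - 7*w/15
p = 7*w/6 - 49/18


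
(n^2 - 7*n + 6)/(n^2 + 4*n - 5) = (n - 6)/(n + 5)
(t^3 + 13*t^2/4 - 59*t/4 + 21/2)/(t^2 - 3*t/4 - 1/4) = (4*t^2 + 17*t - 42)/(4*t + 1)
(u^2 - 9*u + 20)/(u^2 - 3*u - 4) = (u - 5)/(u + 1)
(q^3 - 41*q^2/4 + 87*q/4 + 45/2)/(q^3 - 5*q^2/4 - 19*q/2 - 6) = (q^2 - 11*q + 30)/(q^2 - 2*q - 8)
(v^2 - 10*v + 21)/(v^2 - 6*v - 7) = (v - 3)/(v + 1)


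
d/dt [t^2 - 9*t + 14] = 2*t - 9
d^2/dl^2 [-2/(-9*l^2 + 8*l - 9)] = 4*(-81*l^2 + 72*l + 4*(9*l - 4)^2 - 81)/(9*l^2 - 8*l + 9)^3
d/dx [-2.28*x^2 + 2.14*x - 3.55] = 2.14 - 4.56*x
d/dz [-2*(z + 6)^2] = -4*z - 24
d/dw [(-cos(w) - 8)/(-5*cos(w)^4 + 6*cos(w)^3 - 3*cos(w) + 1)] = (15*(1 - cos(2*w))^2/4 + 111*cos(w) - 57*cos(2*w) + 37*cos(3*w) - 47)*sin(w)/(5*cos(w)^4 - 6*cos(w)^3 + 3*cos(w) - 1)^2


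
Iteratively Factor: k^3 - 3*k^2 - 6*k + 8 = (k + 2)*(k^2 - 5*k + 4) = (k - 4)*(k + 2)*(k - 1)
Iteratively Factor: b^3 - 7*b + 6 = (b - 2)*(b^2 + 2*b - 3) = (b - 2)*(b - 1)*(b + 3)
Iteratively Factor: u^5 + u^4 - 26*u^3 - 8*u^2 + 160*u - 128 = (u - 4)*(u^4 + 5*u^3 - 6*u^2 - 32*u + 32) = (u - 4)*(u + 4)*(u^3 + u^2 - 10*u + 8) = (u - 4)*(u - 2)*(u + 4)*(u^2 + 3*u - 4) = (u - 4)*(u - 2)*(u - 1)*(u + 4)*(u + 4)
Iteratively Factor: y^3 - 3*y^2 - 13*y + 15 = (y - 1)*(y^2 - 2*y - 15) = (y - 1)*(y + 3)*(y - 5)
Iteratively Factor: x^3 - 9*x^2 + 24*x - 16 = (x - 4)*(x^2 - 5*x + 4) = (x - 4)^2*(x - 1)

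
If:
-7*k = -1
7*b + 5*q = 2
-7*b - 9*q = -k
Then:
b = 121/196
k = 1/7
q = -13/28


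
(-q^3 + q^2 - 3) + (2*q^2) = -q^3 + 3*q^2 - 3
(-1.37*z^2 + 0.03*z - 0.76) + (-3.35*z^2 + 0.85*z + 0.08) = -4.72*z^2 + 0.88*z - 0.68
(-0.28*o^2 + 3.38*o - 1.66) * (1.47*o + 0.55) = -0.4116*o^3 + 4.8146*o^2 - 0.5812*o - 0.913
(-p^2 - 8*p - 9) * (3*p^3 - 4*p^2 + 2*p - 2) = -3*p^5 - 20*p^4 + 3*p^3 + 22*p^2 - 2*p + 18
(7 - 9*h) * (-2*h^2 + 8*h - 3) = 18*h^3 - 86*h^2 + 83*h - 21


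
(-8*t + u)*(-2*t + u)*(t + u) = 16*t^3 + 6*t^2*u - 9*t*u^2 + u^3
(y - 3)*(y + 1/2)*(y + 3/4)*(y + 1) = y^4 - 3*y^3/4 - 41*y^2/8 - 9*y/2 - 9/8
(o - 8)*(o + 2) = o^2 - 6*o - 16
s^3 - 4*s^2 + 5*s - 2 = (s - 2)*(s - 1)^2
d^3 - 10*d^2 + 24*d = d*(d - 6)*(d - 4)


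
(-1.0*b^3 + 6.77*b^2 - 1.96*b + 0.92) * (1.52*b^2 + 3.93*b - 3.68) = -1.52*b^5 + 6.3604*b^4 + 27.3069*b^3 - 31.218*b^2 + 10.8284*b - 3.3856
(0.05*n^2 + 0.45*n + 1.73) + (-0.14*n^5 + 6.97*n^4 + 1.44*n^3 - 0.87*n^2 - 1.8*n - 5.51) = -0.14*n^5 + 6.97*n^4 + 1.44*n^3 - 0.82*n^2 - 1.35*n - 3.78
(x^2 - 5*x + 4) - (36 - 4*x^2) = 5*x^2 - 5*x - 32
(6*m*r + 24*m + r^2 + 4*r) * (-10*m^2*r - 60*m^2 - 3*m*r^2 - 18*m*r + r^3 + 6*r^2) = -60*m^3*r^2 - 600*m^3*r - 1440*m^3 - 28*m^2*r^3 - 280*m^2*r^2 - 672*m^2*r + 3*m*r^4 + 30*m*r^3 + 72*m*r^2 + r^5 + 10*r^4 + 24*r^3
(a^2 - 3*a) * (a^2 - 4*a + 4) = a^4 - 7*a^3 + 16*a^2 - 12*a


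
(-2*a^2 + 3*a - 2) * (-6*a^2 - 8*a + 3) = 12*a^4 - 2*a^3 - 18*a^2 + 25*a - 6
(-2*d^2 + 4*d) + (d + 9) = -2*d^2 + 5*d + 9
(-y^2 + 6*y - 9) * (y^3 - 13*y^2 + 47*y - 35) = -y^5 + 19*y^4 - 134*y^3 + 434*y^2 - 633*y + 315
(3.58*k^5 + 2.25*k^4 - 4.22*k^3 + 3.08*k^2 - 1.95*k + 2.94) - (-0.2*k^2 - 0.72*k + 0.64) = 3.58*k^5 + 2.25*k^4 - 4.22*k^3 + 3.28*k^2 - 1.23*k + 2.3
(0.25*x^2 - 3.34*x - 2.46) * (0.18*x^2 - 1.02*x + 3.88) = 0.045*x^4 - 0.8562*x^3 + 3.934*x^2 - 10.45*x - 9.5448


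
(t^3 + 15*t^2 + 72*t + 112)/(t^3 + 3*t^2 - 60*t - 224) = (t + 4)/(t - 8)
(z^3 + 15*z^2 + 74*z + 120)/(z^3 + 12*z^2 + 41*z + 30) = (z + 4)/(z + 1)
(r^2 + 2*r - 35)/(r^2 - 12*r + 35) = (r + 7)/(r - 7)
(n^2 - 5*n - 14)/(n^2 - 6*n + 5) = (n^2 - 5*n - 14)/(n^2 - 6*n + 5)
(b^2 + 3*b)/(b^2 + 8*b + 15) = b/(b + 5)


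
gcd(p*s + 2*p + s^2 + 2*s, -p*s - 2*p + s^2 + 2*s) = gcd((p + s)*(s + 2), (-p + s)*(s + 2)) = s + 2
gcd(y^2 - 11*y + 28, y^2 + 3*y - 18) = 1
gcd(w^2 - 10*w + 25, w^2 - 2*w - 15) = w - 5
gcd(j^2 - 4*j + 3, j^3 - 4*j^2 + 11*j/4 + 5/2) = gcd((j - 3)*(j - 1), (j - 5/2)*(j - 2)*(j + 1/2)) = 1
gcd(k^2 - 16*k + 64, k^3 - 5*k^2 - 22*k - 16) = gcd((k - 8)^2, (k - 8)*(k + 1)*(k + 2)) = k - 8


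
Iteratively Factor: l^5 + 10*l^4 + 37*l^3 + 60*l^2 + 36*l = (l + 3)*(l^4 + 7*l^3 + 16*l^2 + 12*l) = (l + 2)*(l + 3)*(l^3 + 5*l^2 + 6*l) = (l + 2)*(l + 3)^2*(l^2 + 2*l) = l*(l + 2)*(l + 3)^2*(l + 2)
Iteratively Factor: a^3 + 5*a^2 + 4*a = (a)*(a^2 + 5*a + 4) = a*(a + 4)*(a + 1)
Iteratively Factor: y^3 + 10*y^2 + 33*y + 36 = (y + 3)*(y^2 + 7*y + 12) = (y + 3)^2*(y + 4)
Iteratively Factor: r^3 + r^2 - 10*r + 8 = (r - 1)*(r^2 + 2*r - 8) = (r - 1)*(r + 4)*(r - 2)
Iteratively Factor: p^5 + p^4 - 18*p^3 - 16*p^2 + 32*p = (p + 2)*(p^4 - p^3 - 16*p^2 + 16*p) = (p - 1)*(p + 2)*(p^3 - 16*p) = (p - 1)*(p + 2)*(p + 4)*(p^2 - 4*p) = p*(p - 1)*(p + 2)*(p + 4)*(p - 4)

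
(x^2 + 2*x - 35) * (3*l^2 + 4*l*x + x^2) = 3*l^2*x^2 + 6*l^2*x - 105*l^2 + 4*l*x^3 + 8*l*x^2 - 140*l*x + x^4 + 2*x^3 - 35*x^2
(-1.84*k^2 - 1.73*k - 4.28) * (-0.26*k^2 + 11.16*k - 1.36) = 0.4784*k^4 - 20.0846*k^3 - 15.6916*k^2 - 45.412*k + 5.8208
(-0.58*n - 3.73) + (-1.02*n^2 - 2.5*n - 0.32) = -1.02*n^2 - 3.08*n - 4.05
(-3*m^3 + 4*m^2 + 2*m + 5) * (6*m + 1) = -18*m^4 + 21*m^3 + 16*m^2 + 32*m + 5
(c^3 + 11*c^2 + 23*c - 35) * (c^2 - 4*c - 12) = c^5 + 7*c^4 - 33*c^3 - 259*c^2 - 136*c + 420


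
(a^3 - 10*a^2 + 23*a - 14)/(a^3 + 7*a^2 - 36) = (a^2 - 8*a + 7)/(a^2 + 9*a + 18)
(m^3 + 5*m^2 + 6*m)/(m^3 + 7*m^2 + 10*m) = (m + 3)/(m + 5)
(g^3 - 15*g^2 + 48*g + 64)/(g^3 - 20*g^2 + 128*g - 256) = (g + 1)/(g - 4)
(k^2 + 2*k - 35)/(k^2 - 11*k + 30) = (k + 7)/(k - 6)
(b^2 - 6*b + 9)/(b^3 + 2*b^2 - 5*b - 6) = (b^2 - 6*b + 9)/(b^3 + 2*b^2 - 5*b - 6)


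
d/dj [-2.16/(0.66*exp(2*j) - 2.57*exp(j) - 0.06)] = (2.8512*exp(j) - 5.5512)*exp(j)/(-0.66*exp(2*j) + 2.57*exp(j) + 0.06)^2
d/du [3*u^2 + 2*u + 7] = 6*u + 2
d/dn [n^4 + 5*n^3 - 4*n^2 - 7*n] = 4*n^3 + 15*n^2 - 8*n - 7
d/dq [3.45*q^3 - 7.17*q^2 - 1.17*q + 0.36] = 10.35*q^2 - 14.34*q - 1.17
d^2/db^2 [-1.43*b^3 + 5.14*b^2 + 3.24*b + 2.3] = 10.28 - 8.58*b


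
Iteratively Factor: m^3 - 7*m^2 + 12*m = (m - 3)*(m^2 - 4*m) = m*(m - 3)*(m - 4)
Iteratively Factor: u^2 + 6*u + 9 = (u + 3)*(u + 3)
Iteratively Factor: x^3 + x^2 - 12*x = (x + 4)*(x^2 - 3*x) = (x - 3)*(x + 4)*(x)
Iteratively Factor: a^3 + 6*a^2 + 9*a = (a)*(a^2 + 6*a + 9) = a*(a + 3)*(a + 3)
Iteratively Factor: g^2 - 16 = (g - 4)*(g + 4)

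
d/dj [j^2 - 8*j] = 2*j - 8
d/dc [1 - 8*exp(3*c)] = -24*exp(3*c)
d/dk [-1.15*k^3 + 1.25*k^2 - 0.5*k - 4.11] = -3.45*k^2 + 2.5*k - 0.5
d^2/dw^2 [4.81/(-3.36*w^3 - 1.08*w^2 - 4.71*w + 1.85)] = ((96.9696*w + 10.3896)*(3.36*w^3 + 1.08*w^2 + 4.71*w - 1.85) - 4.81*(10.08*w^2 + 2.16*w + 4.71)*(20.16*w^2 + 4.32*w + 9.42))/(3.36*w^3 + 1.08*w^2 + 4.71*w - 1.85)^3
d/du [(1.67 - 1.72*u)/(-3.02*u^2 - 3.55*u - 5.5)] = (-5.1944*u^2 + 10.0868*u + 15.3885)/(9.1204*u^4 + 21.442*u^3 + 45.8225*u^2 + 39.05*u + 30.25)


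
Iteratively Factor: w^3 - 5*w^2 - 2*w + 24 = (w + 2)*(w^2 - 7*w + 12) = (w - 3)*(w + 2)*(w - 4)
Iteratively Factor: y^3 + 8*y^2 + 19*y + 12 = (y + 1)*(y^2 + 7*y + 12) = (y + 1)*(y + 4)*(y + 3)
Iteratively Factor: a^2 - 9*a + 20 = (a - 5)*(a - 4)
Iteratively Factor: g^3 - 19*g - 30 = (g + 2)*(g^2 - 2*g - 15) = (g - 5)*(g + 2)*(g + 3)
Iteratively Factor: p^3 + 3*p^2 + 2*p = (p + 2)*(p^2 + p) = p*(p + 2)*(p + 1)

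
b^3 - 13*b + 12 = (b - 3)*(b - 1)*(b + 4)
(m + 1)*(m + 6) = m^2 + 7*m + 6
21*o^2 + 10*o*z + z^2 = (3*o + z)*(7*o + z)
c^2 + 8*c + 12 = (c + 2)*(c + 6)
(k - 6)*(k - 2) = k^2 - 8*k + 12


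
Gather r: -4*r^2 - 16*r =-4*r^2 - 16*r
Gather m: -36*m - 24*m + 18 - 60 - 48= -60*m - 90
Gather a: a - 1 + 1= a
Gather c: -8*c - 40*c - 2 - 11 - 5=-48*c - 18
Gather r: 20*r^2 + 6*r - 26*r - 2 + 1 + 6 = 20*r^2 - 20*r + 5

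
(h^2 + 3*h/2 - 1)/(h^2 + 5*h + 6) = (h - 1/2)/(h + 3)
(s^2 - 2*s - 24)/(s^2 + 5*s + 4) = (s - 6)/(s + 1)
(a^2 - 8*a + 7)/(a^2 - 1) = (a - 7)/(a + 1)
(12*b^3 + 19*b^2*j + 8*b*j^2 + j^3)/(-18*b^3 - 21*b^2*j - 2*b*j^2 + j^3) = (-4*b - j)/(6*b - j)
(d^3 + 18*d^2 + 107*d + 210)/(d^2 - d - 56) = (d^2 + 11*d + 30)/(d - 8)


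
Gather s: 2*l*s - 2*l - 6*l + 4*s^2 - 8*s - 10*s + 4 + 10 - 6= -8*l + 4*s^2 + s*(2*l - 18) + 8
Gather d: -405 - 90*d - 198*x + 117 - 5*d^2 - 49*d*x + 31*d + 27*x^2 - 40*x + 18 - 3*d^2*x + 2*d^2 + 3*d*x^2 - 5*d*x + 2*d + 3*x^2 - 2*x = d^2*(-3*x - 3) + d*(3*x^2 - 54*x - 57) + 30*x^2 - 240*x - 270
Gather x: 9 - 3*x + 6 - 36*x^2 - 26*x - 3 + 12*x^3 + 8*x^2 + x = 12*x^3 - 28*x^2 - 28*x + 12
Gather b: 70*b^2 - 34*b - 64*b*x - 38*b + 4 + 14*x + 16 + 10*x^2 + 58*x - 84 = 70*b^2 + b*(-64*x - 72) + 10*x^2 + 72*x - 64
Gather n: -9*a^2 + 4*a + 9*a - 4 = -9*a^2 + 13*a - 4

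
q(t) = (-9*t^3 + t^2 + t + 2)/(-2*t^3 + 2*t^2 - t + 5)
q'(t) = (-27*t^2 + 2*t + 1)/(-2*t^3 + 2*t^2 - t + 5) + (6*t^2 - 4*t + 1)*(-9*t^3 + t^2 + t + 2)/(-2*t^3 + 2*t^2 - t + 5)^2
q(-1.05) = 1.18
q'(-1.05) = -1.60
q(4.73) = 5.54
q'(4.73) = -0.31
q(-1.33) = 1.62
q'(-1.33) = -1.51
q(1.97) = 13.55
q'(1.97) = -27.21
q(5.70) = 5.31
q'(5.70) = -0.18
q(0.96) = -0.99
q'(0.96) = -5.99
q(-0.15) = 0.37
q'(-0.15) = 0.14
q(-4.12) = 3.52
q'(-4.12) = -0.25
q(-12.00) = 4.17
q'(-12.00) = -0.03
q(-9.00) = 4.06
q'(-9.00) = -0.05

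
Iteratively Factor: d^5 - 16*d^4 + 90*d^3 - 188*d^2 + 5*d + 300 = (d - 3)*(d^4 - 13*d^3 + 51*d^2 - 35*d - 100) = (d - 3)*(d + 1)*(d^3 - 14*d^2 + 65*d - 100) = (d - 4)*(d - 3)*(d + 1)*(d^2 - 10*d + 25) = (d - 5)*(d - 4)*(d - 3)*(d + 1)*(d - 5)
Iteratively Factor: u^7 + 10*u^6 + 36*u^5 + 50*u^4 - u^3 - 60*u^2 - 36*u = (u + 2)*(u^6 + 8*u^5 + 20*u^4 + 10*u^3 - 21*u^2 - 18*u) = (u + 2)^2*(u^5 + 6*u^4 + 8*u^3 - 6*u^2 - 9*u) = (u + 1)*(u + 2)^2*(u^4 + 5*u^3 + 3*u^2 - 9*u) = u*(u + 1)*(u + 2)^2*(u^3 + 5*u^2 + 3*u - 9) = u*(u + 1)*(u + 2)^2*(u + 3)*(u^2 + 2*u - 3) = u*(u - 1)*(u + 1)*(u + 2)^2*(u + 3)*(u + 3)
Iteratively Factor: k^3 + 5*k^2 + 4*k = (k)*(k^2 + 5*k + 4) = k*(k + 1)*(k + 4)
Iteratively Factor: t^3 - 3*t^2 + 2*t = (t)*(t^2 - 3*t + 2) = t*(t - 2)*(t - 1)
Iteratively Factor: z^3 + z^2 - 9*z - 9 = (z - 3)*(z^2 + 4*z + 3) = (z - 3)*(z + 1)*(z + 3)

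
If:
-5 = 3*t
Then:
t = -5/3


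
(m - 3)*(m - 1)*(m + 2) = m^3 - 2*m^2 - 5*m + 6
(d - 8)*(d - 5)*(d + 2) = d^3 - 11*d^2 + 14*d + 80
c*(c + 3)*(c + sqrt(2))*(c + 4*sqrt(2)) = c^4 + 3*c^3 + 5*sqrt(2)*c^3 + 8*c^2 + 15*sqrt(2)*c^2 + 24*c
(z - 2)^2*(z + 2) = z^3 - 2*z^2 - 4*z + 8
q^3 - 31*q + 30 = (q - 5)*(q - 1)*(q + 6)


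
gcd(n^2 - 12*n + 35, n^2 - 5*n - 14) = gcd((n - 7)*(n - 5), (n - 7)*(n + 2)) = n - 7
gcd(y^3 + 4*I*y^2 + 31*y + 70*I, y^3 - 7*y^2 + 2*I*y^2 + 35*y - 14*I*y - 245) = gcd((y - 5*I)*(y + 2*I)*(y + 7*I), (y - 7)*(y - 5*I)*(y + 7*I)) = y^2 + 2*I*y + 35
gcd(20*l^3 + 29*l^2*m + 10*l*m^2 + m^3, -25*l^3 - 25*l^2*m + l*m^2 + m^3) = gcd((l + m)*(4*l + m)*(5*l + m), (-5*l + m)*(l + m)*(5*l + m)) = 5*l^2 + 6*l*m + m^2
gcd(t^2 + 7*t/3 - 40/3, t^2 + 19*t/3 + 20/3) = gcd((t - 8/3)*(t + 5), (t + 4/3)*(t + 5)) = t + 5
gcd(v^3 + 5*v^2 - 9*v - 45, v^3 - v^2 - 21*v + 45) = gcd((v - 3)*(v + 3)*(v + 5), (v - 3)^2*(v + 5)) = v^2 + 2*v - 15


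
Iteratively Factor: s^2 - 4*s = (s - 4)*(s)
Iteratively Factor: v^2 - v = (v)*(v - 1)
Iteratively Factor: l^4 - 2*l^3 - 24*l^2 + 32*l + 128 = (l + 4)*(l^3 - 6*l^2 + 32) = (l + 2)*(l + 4)*(l^2 - 8*l + 16) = (l - 4)*(l + 2)*(l + 4)*(l - 4)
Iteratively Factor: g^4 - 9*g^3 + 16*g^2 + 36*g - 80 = (g - 5)*(g^3 - 4*g^2 - 4*g + 16) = (g - 5)*(g + 2)*(g^2 - 6*g + 8) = (g - 5)*(g - 4)*(g + 2)*(g - 2)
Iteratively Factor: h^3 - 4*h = (h)*(h^2 - 4) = h*(h - 2)*(h + 2)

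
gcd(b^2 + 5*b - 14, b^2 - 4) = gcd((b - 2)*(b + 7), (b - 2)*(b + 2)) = b - 2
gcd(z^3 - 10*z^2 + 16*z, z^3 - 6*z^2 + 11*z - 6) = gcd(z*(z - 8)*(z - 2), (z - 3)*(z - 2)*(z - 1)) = z - 2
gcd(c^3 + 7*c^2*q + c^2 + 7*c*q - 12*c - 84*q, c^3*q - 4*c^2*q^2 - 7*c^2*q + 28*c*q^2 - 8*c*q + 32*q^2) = 1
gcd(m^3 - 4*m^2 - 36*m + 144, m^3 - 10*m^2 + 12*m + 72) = m - 6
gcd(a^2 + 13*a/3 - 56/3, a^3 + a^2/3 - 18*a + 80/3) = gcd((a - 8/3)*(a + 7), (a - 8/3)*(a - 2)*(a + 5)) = a - 8/3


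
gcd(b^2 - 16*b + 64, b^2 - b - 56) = b - 8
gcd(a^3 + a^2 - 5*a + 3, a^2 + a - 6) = a + 3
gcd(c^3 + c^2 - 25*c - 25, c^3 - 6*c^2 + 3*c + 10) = c^2 - 4*c - 5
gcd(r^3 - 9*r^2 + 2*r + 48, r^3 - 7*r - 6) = r^2 - r - 6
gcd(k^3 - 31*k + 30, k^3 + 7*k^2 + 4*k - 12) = k^2 + 5*k - 6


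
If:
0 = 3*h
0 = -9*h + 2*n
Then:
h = 0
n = 0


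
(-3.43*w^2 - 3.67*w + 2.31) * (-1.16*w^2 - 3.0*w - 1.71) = 3.9788*w^4 + 14.5472*w^3 + 14.1957*w^2 - 0.6543*w - 3.9501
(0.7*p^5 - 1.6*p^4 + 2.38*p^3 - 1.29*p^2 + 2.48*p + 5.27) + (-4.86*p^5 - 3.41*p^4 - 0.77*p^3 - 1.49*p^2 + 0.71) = -4.16*p^5 - 5.01*p^4 + 1.61*p^3 - 2.78*p^2 + 2.48*p + 5.98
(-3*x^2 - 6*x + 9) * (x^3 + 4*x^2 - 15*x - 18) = -3*x^5 - 18*x^4 + 30*x^3 + 180*x^2 - 27*x - 162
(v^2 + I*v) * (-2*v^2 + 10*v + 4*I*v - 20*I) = -2*v^4 + 10*v^3 + 2*I*v^3 - 4*v^2 - 10*I*v^2 + 20*v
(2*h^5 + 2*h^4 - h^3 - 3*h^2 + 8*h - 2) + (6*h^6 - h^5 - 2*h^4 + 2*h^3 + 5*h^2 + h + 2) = 6*h^6 + h^5 + h^3 + 2*h^2 + 9*h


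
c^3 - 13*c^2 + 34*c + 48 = (c - 8)*(c - 6)*(c + 1)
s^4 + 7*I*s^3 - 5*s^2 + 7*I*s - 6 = (s - I)*(s + I)^2*(s + 6*I)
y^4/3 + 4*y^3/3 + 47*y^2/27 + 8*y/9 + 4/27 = (y/3 + 1/3)*(y + 1/3)*(y + 2/3)*(y + 2)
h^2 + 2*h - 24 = (h - 4)*(h + 6)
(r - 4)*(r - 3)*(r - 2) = r^3 - 9*r^2 + 26*r - 24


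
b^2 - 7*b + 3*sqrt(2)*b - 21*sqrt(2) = (b - 7)*(b + 3*sqrt(2))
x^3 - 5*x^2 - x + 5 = (x - 5)*(x - 1)*(x + 1)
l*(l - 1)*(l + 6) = l^3 + 5*l^2 - 6*l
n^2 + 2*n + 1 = (n + 1)^2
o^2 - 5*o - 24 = (o - 8)*(o + 3)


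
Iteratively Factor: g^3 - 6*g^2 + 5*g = (g - 1)*(g^2 - 5*g) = g*(g - 1)*(g - 5)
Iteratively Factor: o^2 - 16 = (o - 4)*(o + 4)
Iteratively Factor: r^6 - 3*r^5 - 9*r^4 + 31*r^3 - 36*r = (r - 2)*(r^5 - r^4 - 11*r^3 + 9*r^2 + 18*r) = (r - 2)*(r + 3)*(r^4 - 4*r^3 + r^2 + 6*r) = (r - 3)*(r - 2)*(r + 3)*(r^3 - r^2 - 2*r) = r*(r - 3)*(r - 2)*(r + 3)*(r^2 - r - 2) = r*(r - 3)*(r - 2)^2*(r + 3)*(r + 1)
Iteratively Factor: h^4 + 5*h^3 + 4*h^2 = (h + 1)*(h^3 + 4*h^2) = (h + 1)*(h + 4)*(h^2) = h*(h + 1)*(h + 4)*(h)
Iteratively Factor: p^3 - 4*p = (p - 2)*(p^2 + 2*p) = (p - 2)*(p + 2)*(p)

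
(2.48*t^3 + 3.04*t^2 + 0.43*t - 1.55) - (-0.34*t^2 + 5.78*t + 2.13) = 2.48*t^3 + 3.38*t^2 - 5.35*t - 3.68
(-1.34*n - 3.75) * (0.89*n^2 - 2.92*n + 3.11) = -1.1926*n^3 + 0.5753*n^2 + 6.7826*n - 11.6625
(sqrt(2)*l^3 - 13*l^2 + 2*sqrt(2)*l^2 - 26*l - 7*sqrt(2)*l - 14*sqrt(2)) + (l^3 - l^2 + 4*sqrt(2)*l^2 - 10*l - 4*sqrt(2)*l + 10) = l^3 + sqrt(2)*l^3 - 14*l^2 + 6*sqrt(2)*l^2 - 36*l - 11*sqrt(2)*l - 14*sqrt(2) + 10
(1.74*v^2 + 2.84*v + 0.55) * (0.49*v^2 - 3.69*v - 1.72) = 0.8526*v^4 - 5.029*v^3 - 13.2029*v^2 - 6.9143*v - 0.946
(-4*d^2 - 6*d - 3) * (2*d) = -8*d^3 - 12*d^2 - 6*d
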